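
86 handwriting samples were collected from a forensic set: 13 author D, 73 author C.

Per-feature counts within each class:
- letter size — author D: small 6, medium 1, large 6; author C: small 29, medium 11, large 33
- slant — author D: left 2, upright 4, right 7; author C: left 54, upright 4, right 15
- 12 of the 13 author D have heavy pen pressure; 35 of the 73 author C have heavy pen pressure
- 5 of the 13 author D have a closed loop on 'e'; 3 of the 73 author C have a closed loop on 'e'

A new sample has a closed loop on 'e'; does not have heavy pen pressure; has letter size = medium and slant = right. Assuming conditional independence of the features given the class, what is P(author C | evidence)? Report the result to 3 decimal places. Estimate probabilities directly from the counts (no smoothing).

author D: (13/86) × (1/13) × (7/13) × (1/13) × (5/13) ≈ 0.000185242
author C: (73/86) × (11/73) × (15/73) × (38/73) × (3/73) ≈ 0.00056224
P(author C | x) = 0.00056224 / 0.000747482 ≈ 0.752

0.752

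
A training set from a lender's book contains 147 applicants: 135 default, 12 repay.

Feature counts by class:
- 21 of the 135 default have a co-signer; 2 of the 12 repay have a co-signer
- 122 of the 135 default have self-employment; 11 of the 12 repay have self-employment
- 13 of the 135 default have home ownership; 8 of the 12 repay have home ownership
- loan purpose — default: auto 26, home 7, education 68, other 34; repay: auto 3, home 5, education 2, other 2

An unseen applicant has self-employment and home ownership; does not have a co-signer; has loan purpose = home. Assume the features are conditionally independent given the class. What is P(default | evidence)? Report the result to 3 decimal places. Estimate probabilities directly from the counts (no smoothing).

0.168

default: (135/147) × (114/135) × (122/135) × (13/135) × (7/135) ≈ 0.00349935
repay: (12/147) × (10/12) × (11/12) × (8/12) × (5/12) ≈ 0.0173217
P(default | x) = 0.00349935 / 0.02082105 ≈ 0.168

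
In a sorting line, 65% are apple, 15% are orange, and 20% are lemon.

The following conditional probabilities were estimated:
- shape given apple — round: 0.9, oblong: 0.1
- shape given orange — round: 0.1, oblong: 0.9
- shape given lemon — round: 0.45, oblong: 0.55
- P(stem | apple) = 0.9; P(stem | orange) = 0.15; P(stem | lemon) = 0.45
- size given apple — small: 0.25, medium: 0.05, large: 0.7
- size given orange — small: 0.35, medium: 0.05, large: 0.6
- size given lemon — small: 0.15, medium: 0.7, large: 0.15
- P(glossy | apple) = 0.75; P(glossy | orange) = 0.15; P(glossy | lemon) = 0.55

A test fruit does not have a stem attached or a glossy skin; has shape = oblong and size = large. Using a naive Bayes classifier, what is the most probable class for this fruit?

orange

apple: 0.65 × 0.1 × (1−0.9) × 0.7 × (1−0.75) = 0.0011375
orange: 0.15 × 0.9 × (1−0.15) × 0.6 × (1−0.15) = 0.0585225
lemon: 0.2 × 0.55 × (1−0.45) × 0.15 × (1−0.55) = 0.00408375
Highest score → orange.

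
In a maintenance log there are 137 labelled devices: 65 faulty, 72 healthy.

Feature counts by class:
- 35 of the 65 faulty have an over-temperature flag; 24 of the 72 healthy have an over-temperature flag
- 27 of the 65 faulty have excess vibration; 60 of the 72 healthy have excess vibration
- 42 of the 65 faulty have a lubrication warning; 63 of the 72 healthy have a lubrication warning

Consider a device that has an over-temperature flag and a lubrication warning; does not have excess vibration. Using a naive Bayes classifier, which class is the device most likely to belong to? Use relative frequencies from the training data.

faulty: (65/137) × (35/65) × (38/65) × (42/65) ≈ 0.0965059
healthy: (72/137) × (24/72) × (12/72) × (63/72) ≈ 0.0255474
Highest score → faulty.

faulty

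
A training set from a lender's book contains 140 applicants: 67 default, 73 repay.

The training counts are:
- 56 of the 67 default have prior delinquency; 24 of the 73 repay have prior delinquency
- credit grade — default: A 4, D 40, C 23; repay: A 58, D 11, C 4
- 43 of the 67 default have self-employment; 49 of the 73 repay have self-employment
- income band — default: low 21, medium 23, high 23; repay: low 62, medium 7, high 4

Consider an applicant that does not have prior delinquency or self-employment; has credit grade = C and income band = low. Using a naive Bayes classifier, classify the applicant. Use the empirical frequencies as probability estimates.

repay

default: (67/140) × (11/67) × (23/67) × (24/67) × (21/67) ≈ 0.0030283
repay: (73/140) × (49/73) × (4/73) × (24/73) × (62/73) ≈ 0.00535504
Highest score → repay.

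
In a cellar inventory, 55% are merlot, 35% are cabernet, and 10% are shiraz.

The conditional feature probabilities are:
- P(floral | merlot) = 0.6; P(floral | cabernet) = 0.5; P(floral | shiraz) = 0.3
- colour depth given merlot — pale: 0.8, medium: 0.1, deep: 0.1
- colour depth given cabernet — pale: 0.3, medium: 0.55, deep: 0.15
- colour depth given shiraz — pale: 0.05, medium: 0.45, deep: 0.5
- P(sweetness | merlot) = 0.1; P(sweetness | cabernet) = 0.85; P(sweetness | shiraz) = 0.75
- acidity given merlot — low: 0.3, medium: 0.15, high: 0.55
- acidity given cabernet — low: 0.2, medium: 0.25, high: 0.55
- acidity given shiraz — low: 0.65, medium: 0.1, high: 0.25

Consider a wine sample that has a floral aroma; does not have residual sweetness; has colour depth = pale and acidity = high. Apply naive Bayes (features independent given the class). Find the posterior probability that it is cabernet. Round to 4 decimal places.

0.0321

merlot: 0.55 × 0.6 × 0.8 × (1−0.1) × 0.55 = 0.13068
cabernet: 0.35 × 0.5 × 0.3 × (1−0.85) × 0.55 = 0.00433125
shiraz: 0.1 × 0.3 × 0.05 × (1−0.75) × 0.25 = 0.00009375
P(cabernet | x) = 0.00433125 / 0.135105 ≈ 0.0321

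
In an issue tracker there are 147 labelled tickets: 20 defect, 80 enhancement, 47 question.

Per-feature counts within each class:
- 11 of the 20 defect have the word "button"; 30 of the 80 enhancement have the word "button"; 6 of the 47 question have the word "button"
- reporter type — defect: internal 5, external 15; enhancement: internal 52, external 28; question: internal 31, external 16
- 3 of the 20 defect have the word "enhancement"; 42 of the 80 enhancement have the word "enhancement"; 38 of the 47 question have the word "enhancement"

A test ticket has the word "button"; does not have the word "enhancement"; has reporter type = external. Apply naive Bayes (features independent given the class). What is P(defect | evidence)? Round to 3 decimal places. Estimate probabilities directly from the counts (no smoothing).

defect: (20/147) × (11/20) × (15/20) × (17/20) ≈ 0.0477041
enhancement: (80/147) × (30/80) × (28/80) × (38/80) ≈ 0.0339286
question: (47/147) × (6/47) × (16/47) × (9/47) ≈ 0.00266073
P(defect | x) = 0.0477041 / 0.08429343 ≈ 0.566

0.566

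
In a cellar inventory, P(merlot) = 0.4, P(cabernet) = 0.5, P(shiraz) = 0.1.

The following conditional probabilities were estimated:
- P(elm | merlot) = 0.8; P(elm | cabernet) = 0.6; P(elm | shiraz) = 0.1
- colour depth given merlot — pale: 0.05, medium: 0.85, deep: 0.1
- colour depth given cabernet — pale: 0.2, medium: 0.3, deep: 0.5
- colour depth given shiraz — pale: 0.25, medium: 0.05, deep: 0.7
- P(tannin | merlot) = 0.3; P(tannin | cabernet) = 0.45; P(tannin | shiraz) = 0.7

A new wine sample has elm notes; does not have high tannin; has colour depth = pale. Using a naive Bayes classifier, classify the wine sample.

cabernet

merlot: 0.4 × 0.8 × 0.05 × (1−0.3) = 0.0112
cabernet: 0.5 × 0.6 × 0.2 × (1−0.45) = 0.033
shiraz: 0.1 × 0.1 × 0.25 × (1−0.7) = 0.00075
Highest score → cabernet.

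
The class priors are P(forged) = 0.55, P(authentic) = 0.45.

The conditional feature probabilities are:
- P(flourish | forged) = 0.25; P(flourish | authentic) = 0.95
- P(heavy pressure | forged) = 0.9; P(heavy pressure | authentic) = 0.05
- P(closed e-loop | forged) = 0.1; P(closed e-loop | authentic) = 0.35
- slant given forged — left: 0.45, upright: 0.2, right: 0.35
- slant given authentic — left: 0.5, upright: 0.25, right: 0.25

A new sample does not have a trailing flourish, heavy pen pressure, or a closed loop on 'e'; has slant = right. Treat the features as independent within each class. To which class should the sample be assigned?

forged

forged: 0.55 × (1−0.25) × (1−0.9) × (1−0.1) × 0.35 = 0.01299375
authentic: 0.45 × (1−0.95) × (1−0.05) × (1−0.35) × 0.25 = 0.0034734375
Highest score → forged.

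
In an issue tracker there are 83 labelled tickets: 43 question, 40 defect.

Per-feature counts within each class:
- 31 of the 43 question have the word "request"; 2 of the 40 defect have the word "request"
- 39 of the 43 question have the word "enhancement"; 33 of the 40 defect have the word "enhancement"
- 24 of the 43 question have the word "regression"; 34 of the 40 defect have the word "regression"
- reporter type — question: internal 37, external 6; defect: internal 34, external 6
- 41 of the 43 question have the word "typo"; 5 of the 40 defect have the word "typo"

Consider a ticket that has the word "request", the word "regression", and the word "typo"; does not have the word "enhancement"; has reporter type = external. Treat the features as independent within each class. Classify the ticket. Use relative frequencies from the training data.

question

question: (43/83) × (31/43) × (4/43) × (24/43) × (6/43) × (41/43) ≈ 0.00257998
defect: (40/83) × (2/40) × (7/40) × (34/40) × (6/40) × (5/40) ≈ 0.0000672063
Highest score → question.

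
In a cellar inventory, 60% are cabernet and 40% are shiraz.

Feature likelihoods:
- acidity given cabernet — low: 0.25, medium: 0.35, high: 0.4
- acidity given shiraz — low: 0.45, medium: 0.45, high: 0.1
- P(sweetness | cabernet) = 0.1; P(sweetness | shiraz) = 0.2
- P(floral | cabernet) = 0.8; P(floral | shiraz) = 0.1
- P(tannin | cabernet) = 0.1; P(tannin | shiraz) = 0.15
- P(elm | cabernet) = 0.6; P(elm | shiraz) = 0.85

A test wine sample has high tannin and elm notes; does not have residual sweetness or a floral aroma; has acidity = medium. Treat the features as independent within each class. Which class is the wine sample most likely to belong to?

shiraz

cabernet: 0.6 × 0.35 × (1−0.1) × (1−0.8) × 0.1 × 0.6 = 0.002268
shiraz: 0.4 × 0.45 × (1−0.2) × (1−0.1) × 0.15 × 0.85 = 0.016524
Highest score → shiraz.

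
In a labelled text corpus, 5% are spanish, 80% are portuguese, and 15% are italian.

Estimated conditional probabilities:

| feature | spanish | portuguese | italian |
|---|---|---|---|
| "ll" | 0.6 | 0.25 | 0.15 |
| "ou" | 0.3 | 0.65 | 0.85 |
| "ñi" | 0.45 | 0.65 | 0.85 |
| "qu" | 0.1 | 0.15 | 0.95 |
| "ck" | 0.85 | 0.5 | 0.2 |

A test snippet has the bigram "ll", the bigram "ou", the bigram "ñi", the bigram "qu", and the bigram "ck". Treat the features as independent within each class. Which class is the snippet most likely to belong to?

spanish: 0.05 × 0.6 × 0.3 × 0.45 × 0.1 × 0.85 = 0.00034425
portuguese: 0.8 × 0.25 × 0.65 × 0.65 × 0.15 × 0.5 = 0.0063375
italian: 0.15 × 0.15 × 0.85 × 0.85 × 0.95 × 0.2 = 0.0030886875
Highest score → portuguese.

portuguese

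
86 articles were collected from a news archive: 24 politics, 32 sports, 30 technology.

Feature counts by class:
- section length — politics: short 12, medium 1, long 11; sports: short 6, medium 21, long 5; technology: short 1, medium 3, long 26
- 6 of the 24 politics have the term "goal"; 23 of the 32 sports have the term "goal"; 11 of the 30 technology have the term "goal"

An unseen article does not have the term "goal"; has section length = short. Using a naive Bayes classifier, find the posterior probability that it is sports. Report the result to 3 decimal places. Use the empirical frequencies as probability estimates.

0.149

politics: (24/86) × (12/24) × (18/24) ≈ 0.104651
sports: (32/86) × (6/32) × (9/32) ≈ 0.0196221
technology: (30/86) × (1/30) × (19/30) ≈ 0.00736434
P(sports | x) = 0.0196221 / 0.13163744 ≈ 0.149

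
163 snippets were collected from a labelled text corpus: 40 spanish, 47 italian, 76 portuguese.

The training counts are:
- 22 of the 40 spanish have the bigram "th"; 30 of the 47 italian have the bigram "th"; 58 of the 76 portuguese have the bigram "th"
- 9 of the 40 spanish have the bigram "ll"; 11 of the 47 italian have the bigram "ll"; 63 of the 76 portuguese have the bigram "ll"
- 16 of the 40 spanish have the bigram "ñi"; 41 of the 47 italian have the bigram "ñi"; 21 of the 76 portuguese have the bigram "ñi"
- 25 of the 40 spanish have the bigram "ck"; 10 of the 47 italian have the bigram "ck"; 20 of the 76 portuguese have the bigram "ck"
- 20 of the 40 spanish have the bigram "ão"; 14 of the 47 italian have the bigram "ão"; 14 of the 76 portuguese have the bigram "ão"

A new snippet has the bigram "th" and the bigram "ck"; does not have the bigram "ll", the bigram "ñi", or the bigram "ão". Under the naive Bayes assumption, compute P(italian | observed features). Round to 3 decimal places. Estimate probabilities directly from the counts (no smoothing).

spanish: (40/163) × (22/40) × (31/40) × (24/40) × (25/40) × (20/40) ≈ 0.0196127
italian: (47/163) × (30/47) × (36/47) × (6/47) × (10/47) × (33/47) ≈ 0.0026885
portuguese: (76/163) × (58/76) × (13/76) × (55/76) × (20/76) × (62/76) ≈ 0.00945614
P(italian | x) = 0.0026885 / 0.03175734 ≈ 0.085

0.085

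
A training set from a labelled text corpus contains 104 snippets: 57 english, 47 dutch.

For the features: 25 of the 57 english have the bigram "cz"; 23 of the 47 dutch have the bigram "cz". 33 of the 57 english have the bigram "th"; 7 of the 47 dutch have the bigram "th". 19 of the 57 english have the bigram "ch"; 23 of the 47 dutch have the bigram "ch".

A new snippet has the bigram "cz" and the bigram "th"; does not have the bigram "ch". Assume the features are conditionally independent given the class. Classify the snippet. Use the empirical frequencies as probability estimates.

english

english: (57/104) × (25/57) × (33/57) × (38/57) ≈ 0.09278
dutch: (47/104) × (23/47) × (7/47) × (24/47) ≈ 0.0168193
Highest score → english.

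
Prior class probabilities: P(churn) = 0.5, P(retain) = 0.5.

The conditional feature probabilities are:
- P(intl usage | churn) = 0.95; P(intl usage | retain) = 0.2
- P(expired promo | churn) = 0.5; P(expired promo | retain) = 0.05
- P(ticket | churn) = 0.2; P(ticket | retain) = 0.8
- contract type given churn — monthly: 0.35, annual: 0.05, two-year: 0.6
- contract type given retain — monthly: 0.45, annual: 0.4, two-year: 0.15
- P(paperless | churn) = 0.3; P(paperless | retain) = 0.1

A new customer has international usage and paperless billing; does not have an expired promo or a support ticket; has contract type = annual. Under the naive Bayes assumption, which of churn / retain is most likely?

churn: 0.5 × 0.95 × (1−0.5) × (1−0.2) × 0.05 × 0.3 = 0.00285
retain: 0.5 × 0.2 × (1−0.05) × (1−0.8) × 0.4 × 0.1 = 0.00076
Highest score → churn.

churn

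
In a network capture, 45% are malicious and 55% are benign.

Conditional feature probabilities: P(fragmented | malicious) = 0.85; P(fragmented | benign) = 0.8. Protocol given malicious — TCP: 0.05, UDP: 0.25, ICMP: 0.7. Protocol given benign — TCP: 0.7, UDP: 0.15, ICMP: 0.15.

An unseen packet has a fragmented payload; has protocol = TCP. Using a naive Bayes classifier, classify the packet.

benign

malicious: 0.45 × 0.85 × 0.05 = 0.019125
benign: 0.55 × 0.8 × 0.7 = 0.308
Highest score → benign.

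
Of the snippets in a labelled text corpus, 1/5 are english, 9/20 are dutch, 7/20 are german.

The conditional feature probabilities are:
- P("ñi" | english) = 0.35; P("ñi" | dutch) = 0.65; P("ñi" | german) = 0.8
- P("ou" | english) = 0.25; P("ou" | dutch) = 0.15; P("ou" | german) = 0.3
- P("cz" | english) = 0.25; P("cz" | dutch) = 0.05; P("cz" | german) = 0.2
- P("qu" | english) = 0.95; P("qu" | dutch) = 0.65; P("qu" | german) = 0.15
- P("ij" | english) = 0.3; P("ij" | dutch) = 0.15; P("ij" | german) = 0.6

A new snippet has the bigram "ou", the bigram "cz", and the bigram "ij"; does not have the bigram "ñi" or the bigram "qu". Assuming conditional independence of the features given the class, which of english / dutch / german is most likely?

english: 0.2 × (1−0.35) × 0.25 × 0.25 × (1−0.95) × 0.3 = 0.000121875
dutch: 0.45 × (1−0.65) × 0.15 × 0.05 × (1−0.65) × 0.15 = 0.000062015625
german: 0.35 × (1−0.8) × 0.3 × 0.2 × (1−0.15) × 0.6 = 0.002142
Highest score → german.

german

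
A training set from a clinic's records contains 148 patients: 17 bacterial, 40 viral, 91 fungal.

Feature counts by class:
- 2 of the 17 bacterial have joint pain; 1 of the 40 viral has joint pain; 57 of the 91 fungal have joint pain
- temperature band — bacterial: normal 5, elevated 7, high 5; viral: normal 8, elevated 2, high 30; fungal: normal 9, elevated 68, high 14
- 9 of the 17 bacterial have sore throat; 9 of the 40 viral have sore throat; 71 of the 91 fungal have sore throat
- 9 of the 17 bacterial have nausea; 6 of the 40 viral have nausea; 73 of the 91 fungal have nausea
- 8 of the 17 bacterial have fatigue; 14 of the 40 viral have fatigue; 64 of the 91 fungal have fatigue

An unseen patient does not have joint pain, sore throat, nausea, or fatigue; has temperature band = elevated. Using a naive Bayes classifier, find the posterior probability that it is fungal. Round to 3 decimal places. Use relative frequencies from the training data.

bacterial: (17/148) × (15/17) × (7/17) × (8/17) × (8/17) × (9/17) ≈ 0.00489277
viral: (40/148) × (39/40) × (2/40) × (31/40) × (34/40) × (26/40) ≈ 0.00564166
fungal: (91/148) × (34/91) × (68/91) × (20/91) × (18/91) × (27/91) ≈ 0.00221425
P(fungal | x) = 0.00221425 / 0.01274868 ≈ 0.174

0.174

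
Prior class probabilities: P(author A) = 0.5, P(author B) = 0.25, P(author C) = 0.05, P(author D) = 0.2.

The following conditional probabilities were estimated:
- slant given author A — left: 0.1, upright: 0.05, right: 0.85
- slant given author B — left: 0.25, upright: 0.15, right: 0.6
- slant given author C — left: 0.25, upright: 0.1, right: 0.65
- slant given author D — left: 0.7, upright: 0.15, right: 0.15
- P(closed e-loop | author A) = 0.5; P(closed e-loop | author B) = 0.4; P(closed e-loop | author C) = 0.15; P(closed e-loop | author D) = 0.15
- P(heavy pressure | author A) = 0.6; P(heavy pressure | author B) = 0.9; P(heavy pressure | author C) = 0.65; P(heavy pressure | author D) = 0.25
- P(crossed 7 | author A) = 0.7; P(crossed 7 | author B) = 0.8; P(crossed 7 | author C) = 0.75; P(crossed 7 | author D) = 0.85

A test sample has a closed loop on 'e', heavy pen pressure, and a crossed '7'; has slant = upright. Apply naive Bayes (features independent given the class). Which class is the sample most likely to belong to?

author B

author A: 0.5 × 0.05 × 0.5 × 0.6 × 0.7 = 0.00525
author B: 0.25 × 0.15 × 0.4 × 0.9 × 0.8 = 0.0108
author C: 0.05 × 0.1 × 0.15 × 0.65 × 0.75 = 0.000365625
author D: 0.2 × 0.15 × 0.15 × 0.25 × 0.85 = 0.00095625
Highest score → author B.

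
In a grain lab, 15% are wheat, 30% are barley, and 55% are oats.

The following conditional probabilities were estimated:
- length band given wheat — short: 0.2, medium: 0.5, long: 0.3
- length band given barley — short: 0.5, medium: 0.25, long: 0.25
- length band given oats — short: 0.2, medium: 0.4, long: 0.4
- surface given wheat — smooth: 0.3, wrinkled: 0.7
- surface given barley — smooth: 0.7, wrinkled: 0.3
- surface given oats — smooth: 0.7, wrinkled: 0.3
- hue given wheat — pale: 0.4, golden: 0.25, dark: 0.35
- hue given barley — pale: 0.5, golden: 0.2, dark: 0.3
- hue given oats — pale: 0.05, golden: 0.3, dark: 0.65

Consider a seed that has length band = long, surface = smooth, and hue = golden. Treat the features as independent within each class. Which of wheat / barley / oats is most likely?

wheat: 0.15 × 0.3 × 0.3 × 0.25 = 0.003375
barley: 0.3 × 0.25 × 0.7 × 0.2 = 0.0105
oats: 0.55 × 0.4 × 0.7 × 0.3 = 0.0462
Highest score → oats.

oats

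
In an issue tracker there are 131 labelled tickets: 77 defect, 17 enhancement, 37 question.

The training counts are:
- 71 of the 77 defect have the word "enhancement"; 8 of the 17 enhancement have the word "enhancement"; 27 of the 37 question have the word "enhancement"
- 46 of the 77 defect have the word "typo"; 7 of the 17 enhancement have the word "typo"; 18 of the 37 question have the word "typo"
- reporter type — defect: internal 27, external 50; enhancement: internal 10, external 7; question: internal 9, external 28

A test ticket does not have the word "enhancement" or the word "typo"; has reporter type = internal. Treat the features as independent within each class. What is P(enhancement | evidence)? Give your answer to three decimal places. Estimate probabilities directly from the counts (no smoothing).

0.598

defect: (77/131) × (6/77) × (31/77) × (27/77) ≈ 0.00646583
enhancement: (17/131) × (9/17) × (10/17) × (10/17) ≈ 0.0237724
question: (37/131) × (10/37) × (19/37) × (9/37) ≈ 0.00953501
P(enhancement | x) = 0.0237724 / 0.03977324 ≈ 0.598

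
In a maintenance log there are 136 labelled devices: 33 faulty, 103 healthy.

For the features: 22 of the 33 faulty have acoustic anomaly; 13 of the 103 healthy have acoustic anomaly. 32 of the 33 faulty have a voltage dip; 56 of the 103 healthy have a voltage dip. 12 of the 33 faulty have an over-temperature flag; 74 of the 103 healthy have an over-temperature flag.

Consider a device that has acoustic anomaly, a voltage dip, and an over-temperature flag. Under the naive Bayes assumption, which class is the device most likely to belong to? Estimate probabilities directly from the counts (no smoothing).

faulty

faulty: (33/136) × (22/33) × (32/33) × (12/33) ≈ 0.057041
healthy: (103/136) × (13/103) × (56/103) × (74/103) ≈ 0.0373379
Highest score → faulty.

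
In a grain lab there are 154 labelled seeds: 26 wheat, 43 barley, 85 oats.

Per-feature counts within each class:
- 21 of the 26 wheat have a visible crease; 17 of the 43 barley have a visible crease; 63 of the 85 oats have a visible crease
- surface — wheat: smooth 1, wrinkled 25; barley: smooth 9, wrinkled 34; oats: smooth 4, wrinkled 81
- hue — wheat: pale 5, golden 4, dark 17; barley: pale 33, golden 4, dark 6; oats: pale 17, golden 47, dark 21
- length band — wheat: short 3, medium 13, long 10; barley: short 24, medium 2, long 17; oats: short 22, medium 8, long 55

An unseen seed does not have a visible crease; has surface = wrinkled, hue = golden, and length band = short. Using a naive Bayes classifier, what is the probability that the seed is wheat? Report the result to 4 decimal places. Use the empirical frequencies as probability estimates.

0.0205

wheat: (26/154) × (5/26) × (25/26) × (4/26) × (3/26) ≈ 0.00055418
barley: (43/154) × (26/43) × (34/43) × (4/43) × (24/43) ≈ 0.00693102
oats: (85/154) × (22/85) × (81/85) × (47/85) × (22/85) ≈ 0.0194828
P(wheat | x) = 0.00055418 / 0.026968 ≈ 0.0205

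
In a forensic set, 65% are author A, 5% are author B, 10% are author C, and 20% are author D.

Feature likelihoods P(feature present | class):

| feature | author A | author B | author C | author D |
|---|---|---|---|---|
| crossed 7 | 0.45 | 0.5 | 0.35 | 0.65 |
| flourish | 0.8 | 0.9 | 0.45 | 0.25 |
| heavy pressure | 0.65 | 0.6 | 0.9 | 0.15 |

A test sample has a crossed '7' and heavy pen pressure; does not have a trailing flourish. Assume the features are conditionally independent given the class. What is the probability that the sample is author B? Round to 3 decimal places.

0.021

author A: 0.65 × 0.45 × (1−0.8) × 0.65 = 0.038025
author B: 0.05 × 0.5 × (1−0.9) × 0.6 = 0.0015
author C: 0.1 × 0.35 × (1−0.45) × 0.9 = 0.017325
author D: 0.2 × 0.65 × (1−0.25) × 0.15 = 0.014625
P(author B | x) = 0.0015 / 0.071475 ≈ 0.021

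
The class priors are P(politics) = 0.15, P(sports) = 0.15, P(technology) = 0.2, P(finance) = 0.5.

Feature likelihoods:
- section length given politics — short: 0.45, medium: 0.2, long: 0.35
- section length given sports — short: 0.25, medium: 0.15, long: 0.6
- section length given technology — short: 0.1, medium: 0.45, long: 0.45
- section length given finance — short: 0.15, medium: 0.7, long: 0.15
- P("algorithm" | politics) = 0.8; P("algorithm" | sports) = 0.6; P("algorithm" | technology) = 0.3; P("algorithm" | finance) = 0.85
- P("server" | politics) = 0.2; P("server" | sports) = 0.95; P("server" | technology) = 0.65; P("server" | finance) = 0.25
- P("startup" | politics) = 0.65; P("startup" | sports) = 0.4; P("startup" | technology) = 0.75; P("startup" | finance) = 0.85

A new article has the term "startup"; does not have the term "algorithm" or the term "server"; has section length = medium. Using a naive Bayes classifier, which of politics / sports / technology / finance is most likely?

politics: 0.15 × 0.2 × (1−0.8) × (1−0.2) × 0.65 = 0.00312
sports: 0.15 × 0.15 × (1−0.6) × (1−0.95) × 0.4 = 0.00018
technology: 0.2 × 0.45 × (1−0.3) × (1−0.65) × 0.75 = 0.0165375
finance: 0.5 × 0.7 × (1−0.85) × (1−0.25) × 0.85 = 0.03346875
Highest score → finance.

finance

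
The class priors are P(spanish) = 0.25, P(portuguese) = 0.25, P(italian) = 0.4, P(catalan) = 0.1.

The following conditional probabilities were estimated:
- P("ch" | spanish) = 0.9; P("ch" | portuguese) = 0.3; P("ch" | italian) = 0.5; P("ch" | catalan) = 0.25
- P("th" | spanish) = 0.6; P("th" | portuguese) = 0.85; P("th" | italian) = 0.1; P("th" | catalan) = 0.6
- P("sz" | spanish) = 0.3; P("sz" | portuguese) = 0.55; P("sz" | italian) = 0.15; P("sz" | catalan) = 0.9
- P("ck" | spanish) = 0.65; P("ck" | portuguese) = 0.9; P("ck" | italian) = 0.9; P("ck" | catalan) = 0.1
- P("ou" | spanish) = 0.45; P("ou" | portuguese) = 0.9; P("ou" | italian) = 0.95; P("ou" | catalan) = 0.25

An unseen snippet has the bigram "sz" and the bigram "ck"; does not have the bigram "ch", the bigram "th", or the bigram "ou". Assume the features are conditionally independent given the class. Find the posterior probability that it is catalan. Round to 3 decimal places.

spanish: 0.25 × (1−0.9) × (1−0.6) × 0.3 × 0.65 × (1−0.45) = 0.0010725
portuguese: 0.25 × (1−0.3) × (1−0.85) × 0.55 × 0.9 × (1−0.9) = 0.001299375
italian: 0.4 × (1−0.5) × (1−0.1) × 0.15 × 0.9 × (1−0.95) = 0.001215
catalan: 0.1 × (1−0.25) × (1−0.6) × 0.9 × 0.1 × (1−0.25) = 0.002025
P(catalan | x) = 0.002025 / 0.005611875 ≈ 0.361

0.361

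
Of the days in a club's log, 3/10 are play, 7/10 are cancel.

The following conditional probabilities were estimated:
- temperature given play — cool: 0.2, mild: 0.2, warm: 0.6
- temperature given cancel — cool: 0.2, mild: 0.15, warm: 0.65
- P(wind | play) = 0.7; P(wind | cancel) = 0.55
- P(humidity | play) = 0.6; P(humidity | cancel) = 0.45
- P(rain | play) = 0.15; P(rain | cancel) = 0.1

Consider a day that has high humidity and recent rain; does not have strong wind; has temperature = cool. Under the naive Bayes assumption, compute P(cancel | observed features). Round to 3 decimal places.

play: 0.3 × 0.2 × (1−0.7) × 0.6 × 0.15 = 0.00162
cancel: 0.7 × 0.2 × (1−0.55) × 0.45 × 0.1 = 0.002835
P(cancel | x) = 0.002835 / 0.004455 ≈ 0.636

0.636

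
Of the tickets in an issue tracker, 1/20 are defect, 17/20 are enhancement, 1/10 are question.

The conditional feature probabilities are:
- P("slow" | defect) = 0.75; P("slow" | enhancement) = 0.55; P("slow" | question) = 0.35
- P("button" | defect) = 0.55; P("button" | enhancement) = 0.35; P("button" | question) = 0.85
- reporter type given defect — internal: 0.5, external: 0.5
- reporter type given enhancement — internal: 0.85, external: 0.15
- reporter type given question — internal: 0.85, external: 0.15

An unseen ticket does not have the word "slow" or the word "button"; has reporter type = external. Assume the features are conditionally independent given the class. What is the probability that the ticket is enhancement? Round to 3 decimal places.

defect: 0.05 × (1−0.75) × (1−0.55) × 0.5 = 0.0028125
enhancement: 0.85 × (1−0.55) × (1−0.35) × 0.15 = 0.03729375
question: 0.1 × (1−0.35) × (1−0.85) × 0.15 = 0.0014625
P(enhancement | x) = 0.03729375 / 0.04156875 ≈ 0.897

0.897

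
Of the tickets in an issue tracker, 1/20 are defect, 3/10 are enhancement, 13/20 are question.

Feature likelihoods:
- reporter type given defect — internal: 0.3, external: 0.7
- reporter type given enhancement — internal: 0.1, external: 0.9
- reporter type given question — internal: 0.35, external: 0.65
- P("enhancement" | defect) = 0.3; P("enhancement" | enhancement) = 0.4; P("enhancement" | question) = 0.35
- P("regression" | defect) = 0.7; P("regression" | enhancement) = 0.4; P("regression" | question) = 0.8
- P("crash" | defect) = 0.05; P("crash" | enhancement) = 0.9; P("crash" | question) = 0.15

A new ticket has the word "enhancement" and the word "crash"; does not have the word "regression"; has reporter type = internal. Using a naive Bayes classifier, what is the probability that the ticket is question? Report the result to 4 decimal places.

0.2673

defect: 0.05 × 0.3 × 0.3 × (1−0.7) × 0.05 = 0.0000675
enhancement: 0.3 × 0.1 × 0.4 × (1−0.4) × 0.9 = 0.00648
question: 0.65 × 0.35 × 0.35 × (1−0.8) × 0.15 = 0.00238875
P(question | x) = 0.00238875 / 0.00893625 ≈ 0.2673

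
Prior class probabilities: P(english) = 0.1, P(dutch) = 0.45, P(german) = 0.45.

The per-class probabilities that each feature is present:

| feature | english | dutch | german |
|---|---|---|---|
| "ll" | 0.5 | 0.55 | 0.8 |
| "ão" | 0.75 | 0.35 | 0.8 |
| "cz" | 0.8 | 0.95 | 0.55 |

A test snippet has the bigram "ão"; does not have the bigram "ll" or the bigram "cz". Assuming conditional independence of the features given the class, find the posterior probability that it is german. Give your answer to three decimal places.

0.746

english: 0.1 × (1−0.5) × 0.75 × (1−0.8) = 0.0075
dutch: 0.45 × (1−0.55) × 0.35 × (1−0.95) = 0.00354375
german: 0.45 × (1−0.8) × 0.8 × (1−0.55) = 0.0324
P(german | x) = 0.0324 / 0.04344375 ≈ 0.746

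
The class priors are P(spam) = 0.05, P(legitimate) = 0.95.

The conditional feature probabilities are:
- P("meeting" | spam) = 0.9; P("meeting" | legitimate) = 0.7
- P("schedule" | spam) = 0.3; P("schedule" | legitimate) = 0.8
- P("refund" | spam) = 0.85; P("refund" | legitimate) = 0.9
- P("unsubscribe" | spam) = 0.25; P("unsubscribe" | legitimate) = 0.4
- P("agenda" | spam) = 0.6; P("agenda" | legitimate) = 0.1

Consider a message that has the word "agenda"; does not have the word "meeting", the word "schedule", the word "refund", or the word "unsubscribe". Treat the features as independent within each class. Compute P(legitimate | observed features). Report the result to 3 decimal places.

spam: 0.05 × (1−0.9) × (1−0.3) × (1−0.85) × (1−0.25) × 0.6 = 0.00023625
legitimate: 0.95 × (1−0.7) × (1−0.8) × (1−0.9) × (1−0.4) × 0.1 = 0.000342
P(legitimate | x) = 0.000342 / 0.00057825 ≈ 0.591

0.591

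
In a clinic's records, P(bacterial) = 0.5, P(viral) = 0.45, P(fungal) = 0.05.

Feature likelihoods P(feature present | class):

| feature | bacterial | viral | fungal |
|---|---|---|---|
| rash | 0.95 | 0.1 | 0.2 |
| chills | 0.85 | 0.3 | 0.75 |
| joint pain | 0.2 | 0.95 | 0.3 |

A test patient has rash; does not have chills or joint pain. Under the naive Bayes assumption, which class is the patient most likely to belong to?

bacterial: 0.5 × 0.95 × (1−0.85) × (1−0.2) = 0.057
viral: 0.45 × 0.1 × (1−0.3) × (1−0.95) = 0.001575
fungal: 0.05 × 0.2 × (1−0.75) × (1−0.3) = 0.00175
Highest score → bacterial.

bacterial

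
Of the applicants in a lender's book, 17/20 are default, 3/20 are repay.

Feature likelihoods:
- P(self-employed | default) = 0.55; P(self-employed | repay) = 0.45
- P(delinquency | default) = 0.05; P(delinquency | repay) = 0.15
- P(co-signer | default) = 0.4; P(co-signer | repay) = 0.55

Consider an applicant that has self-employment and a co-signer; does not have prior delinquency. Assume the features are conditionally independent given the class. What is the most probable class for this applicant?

default: 0.85 × 0.55 × (1−0.05) × 0.4 = 0.17765
repay: 0.15 × 0.45 × (1−0.15) × 0.55 = 0.03155625
Highest score → default.

default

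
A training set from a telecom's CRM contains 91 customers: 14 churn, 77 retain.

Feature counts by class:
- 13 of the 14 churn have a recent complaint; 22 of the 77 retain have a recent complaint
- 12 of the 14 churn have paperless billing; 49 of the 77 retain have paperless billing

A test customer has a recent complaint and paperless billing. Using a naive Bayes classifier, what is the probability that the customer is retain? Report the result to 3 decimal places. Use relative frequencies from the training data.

churn: (14/91) × (13/14) × (12/14) ≈ 0.122449
retain: (77/91) × (22/77) × (49/77) ≈ 0.153846
P(retain | x) = 0.153846 / 0.276295 ≈ 0.557

0.557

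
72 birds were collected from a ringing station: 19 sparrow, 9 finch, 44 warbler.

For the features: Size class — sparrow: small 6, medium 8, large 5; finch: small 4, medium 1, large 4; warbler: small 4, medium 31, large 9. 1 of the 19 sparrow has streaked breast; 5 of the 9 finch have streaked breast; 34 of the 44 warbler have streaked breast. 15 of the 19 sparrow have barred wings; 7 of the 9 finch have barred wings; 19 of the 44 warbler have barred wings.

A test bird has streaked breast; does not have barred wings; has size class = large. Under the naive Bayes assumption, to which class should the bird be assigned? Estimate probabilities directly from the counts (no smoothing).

warbler

sparrow: (19/72) × (5/19) × (1/19) × (4/19) ≈ 0.000769468
finch: (9/72) × (4/9) × (5/9) × (2/9) ≈ 0.00685871
warbler: (44/72) × (9/44) × (34/44) × (25/44) ≈ 0.0548812
Highest score → warbler.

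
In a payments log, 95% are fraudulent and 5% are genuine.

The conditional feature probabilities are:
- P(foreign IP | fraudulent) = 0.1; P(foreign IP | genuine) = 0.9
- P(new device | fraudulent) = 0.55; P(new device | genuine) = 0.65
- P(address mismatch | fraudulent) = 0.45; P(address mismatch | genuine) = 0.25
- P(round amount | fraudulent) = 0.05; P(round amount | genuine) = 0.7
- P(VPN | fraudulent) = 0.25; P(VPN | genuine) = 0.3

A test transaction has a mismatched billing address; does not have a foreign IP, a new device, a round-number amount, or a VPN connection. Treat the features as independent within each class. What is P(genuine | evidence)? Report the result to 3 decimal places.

fraudulent: 0.95 × (1−0.1) × (1−0.55) × 0.45 × (1−0.05) × (1−0.25) = 0.12336046875
genuine: 0.05 × (1−0.9) × (1−0.65) × 0.25 × (1−0.7) × (1−0.3) = 0.000091875
P(genuine | x) = 0.000091875 / 0.12345234375 ≈ 0.001

0.001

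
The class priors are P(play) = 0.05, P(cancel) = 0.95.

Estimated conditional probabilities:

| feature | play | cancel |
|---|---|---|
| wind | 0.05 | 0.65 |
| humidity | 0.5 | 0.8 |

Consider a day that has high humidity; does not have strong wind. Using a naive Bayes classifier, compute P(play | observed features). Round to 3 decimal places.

play: 0.05 × (1−0.05) × 0.5 = 0.02375
cancel: 0.95 × (1−0.65) × 0.8 = 0.266
P(play | x) = 0.02375 / 0.28975 ≈ 0.082

0.082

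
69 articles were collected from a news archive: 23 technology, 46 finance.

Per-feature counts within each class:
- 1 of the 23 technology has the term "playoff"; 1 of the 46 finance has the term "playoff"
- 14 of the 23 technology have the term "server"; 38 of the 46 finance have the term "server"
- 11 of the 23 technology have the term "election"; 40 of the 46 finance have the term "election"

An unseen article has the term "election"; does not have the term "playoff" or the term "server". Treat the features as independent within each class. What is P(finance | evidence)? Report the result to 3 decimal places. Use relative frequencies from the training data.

technology: (23/69) × (22/23) × (9/23) × (11/23) ≈ 0.0596696
finance: (46/69) × (45/46) × (8/46) × (40/46) ≈ 0.0986274
P(finance | x) = 0.0986274 / 0.158297 ≈ 0.623

0.623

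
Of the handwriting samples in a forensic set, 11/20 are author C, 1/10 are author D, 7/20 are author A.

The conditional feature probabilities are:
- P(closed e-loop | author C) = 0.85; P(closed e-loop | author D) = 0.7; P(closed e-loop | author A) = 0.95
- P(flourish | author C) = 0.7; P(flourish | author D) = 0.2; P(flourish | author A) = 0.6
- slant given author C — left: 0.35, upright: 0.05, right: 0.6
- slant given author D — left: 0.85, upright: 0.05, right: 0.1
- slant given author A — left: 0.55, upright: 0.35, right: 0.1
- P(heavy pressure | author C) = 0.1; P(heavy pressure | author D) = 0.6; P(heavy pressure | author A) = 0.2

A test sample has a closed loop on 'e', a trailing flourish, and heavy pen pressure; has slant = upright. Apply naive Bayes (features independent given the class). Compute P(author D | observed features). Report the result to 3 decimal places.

0.026

author C: 0.55 × 0.85 × 0.7 × 0.05 × 0.1 = 0.00163625
author D: 0.1 × 0.7 × 0.2 × 0.05 × 0.6 = 0.00042
author A: 0.35 × 0.95 × 0.6 × 0.35 × 0.2 = 0.013965
P(author D | x) = 0.00042 / 0.01602125 ≈ 0.026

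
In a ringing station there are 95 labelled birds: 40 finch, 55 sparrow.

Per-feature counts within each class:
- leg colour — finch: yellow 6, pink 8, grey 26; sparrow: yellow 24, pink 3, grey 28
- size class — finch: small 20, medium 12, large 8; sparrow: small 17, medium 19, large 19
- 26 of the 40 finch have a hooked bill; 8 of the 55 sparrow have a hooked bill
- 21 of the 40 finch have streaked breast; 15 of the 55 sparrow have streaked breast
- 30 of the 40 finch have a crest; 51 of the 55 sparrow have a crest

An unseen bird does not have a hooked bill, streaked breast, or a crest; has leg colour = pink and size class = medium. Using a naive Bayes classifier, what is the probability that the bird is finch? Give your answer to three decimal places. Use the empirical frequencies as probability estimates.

0.680

finch: (40/95) × (8/40) × (12/40) × (14/40) × (19/40) × (10/40) = 0.00105
sparrow: (55/95) × (3/55) × (19/55) × (47/55) × (40/55) × (4/55) ≈ 0.000493081
P(finch | x) = 0.00105 / 0.001543081 ≈ 0.680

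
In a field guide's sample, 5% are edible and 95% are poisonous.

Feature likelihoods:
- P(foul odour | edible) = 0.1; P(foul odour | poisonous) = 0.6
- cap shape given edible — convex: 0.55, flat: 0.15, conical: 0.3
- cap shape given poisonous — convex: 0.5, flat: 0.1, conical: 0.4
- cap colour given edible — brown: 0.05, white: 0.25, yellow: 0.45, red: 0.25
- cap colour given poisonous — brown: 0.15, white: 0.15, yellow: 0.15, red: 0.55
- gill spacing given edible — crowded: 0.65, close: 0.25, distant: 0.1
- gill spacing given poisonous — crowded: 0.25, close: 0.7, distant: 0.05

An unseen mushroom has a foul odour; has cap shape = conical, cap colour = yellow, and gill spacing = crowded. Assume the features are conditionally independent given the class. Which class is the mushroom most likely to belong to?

poisonous

edible: 0.05 × 0.1 × 0.3 × 0.45 × 0.65 = 0.00043875
poisonous: 0.95 × 0.6 × 0.4 × 0.15 × 0.25 = 0.00855
Highest score → poisonous.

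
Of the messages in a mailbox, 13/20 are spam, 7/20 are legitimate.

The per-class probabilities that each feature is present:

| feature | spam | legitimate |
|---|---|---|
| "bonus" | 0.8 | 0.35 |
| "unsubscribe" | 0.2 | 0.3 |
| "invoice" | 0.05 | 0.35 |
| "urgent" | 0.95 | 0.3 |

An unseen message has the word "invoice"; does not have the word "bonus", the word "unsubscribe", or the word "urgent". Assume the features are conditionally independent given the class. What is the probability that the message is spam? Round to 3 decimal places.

spam: 0.65 × (1−0.8) × (1−0.2) × 0.05 × (1−0.95) = 0.00026
legitimate: 0.35 × (1−0.35) × (1−0.3) × 0.35 × (1−0.3) = 0.03901625
P(spam | x) = 0.00026 / 0.03927625 ≈ 0.007

0.007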